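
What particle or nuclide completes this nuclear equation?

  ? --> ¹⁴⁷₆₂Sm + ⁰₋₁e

Pm-147

Conserve mass number: A = 147 + 0, so A = 147.
Conserve atomic number: Z = 62 − 1, so Z = 61.
Z = 61 is promethium, so the species is ¹⁴⁷₆₁Pm.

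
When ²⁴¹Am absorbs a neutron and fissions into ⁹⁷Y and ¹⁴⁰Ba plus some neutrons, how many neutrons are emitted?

5

Conserve mass number: 242 = 97 + 140 + k, so k = 242 − 237 = 5.
Check atomic number: 95 = 39 + 56 + 0 = 95. ✓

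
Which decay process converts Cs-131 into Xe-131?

beta-plus decay or electron capture

ΔA = 131 − 131 = 0; ΔZ = 54 − 55 = -1.
A is unchanged and Z drops by 1 — a proton has become a neutron (β⁺ emission or electron capture).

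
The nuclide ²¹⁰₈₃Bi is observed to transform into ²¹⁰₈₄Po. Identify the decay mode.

beta-minus decay

ΔA = 210 − 210 = 0; ΔZ = 84 − 83 = +1.
A is unchanged and Z rises by 1 — a neutron has become a proton (β⁻ decay).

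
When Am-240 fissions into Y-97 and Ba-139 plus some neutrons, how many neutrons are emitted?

4

Conserve mass number: 240 = 97 + 139 + k, so k = 240 − 236 = 4.
Check atomic number: 95 = 39 + 56 + 0 = 95. ✓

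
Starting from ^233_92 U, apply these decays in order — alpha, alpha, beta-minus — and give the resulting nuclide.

Ac-225

Start: (A, Z) = (233, 92).
After α: (229, 90).
After α: (225, 88).
After β⁻: (225, 89).
Z = 89 is actinium.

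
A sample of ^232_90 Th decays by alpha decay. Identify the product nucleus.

Alpha decay: mass number changes by -4, atomic number by -2.
A: 232 − 4 = 228; Z: 90 − 2 = 88.
Z = 88 is radium, so the daughter is ^228_88 Ra.

Ra-228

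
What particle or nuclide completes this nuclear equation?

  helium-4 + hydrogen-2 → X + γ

Conserve mass number: 4 + 2 = A + 0, so A = 6.
Conserve atomic number: 2 + 1 = Z + 0, so Z = 3.
Z = 3 is lithium, so the species is lithium-6.

Li-6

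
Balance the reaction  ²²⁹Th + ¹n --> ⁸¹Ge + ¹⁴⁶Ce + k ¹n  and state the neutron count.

Conserve mass number: 230 = 81 + 146 + k, so k = 230 − 227 = 3.
Check atomic number: 90 = 32 + 58 + 0 = 90. ✓

3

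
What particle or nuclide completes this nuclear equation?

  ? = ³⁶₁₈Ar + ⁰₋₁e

Cl-36

Conserve mass number: A = 36 + 0, so A = 36.
Conserve atomic number: Z = 18 − 1, so Z = 17.
Z = 17 is chlorine, so the species is ³⁶₁₇Cl.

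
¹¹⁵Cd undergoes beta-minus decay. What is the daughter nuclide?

Beta-minus decay: mass number changes by +0, atomic number by +1.
A: 115 = 115; Z: 48 + 1 = 49.
Z = 49 is indium, so the daughter is ¹¹⁵In.

In-115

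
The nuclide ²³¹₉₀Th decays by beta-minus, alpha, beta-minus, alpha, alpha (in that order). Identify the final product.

Start: (A, Z) = (231, 90).
After β⁻: (231, 91).
After α: (227, 89).
After β⁻: (227, 90).
After α: (223, 88).
After α: (219, 86).
Z = 86 is radon.

Rn-219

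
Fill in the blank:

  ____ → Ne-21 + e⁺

Conserve mass number: A = 21 + 0, so A = 21.
Conserve atomic number: Z = 10 + 1, so Z = 11.
Z = 11 is sodium, so the species is Na-21.

Na-21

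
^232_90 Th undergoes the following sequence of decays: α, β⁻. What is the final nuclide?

Start: (A, Z) = (232, 90).
After α: (228, 88).
After β⁻: (228, 89).
Z = 89 is actinium.

Ac-228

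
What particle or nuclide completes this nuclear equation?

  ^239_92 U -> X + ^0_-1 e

Np-239

Conserve mass number: 239 = A + 0, so A = 239.
Conserve atomic number: 92 = Z − 1, so Z = 93.
Z = 93 is neptunium, so the species is ^239_93 Np.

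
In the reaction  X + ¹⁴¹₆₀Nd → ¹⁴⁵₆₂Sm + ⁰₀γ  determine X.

Conserve mass number: A + 141 = 145 + 0, so A = 4.
Conserve atomic number: Z + 60 = 62 + 0, so Z = 2.
A = 4 and Z = 2 is ⁴₂He — an alpha particle.

alpha particle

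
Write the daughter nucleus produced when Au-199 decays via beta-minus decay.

Beta-minus decay: mass number changes by +0, atomic number by +1.
A: 199 = 199; Z: 79 + 1 = 80.
Z = 80 is mercury, so the daughter is Hg-199.

Hg-199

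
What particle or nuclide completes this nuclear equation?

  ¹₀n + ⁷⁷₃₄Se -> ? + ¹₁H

Conserve mass number: 1 + 77 = A + 1, so A = 77.
Conserve atomic number: 0 + 34 = Z + 1, so Z = 33.
Z = 33 is arsenic, so the species is ⁷⁷₃₃As.

As-77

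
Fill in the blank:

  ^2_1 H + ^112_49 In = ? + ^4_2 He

Cd-110

Conserve mass number: 2 + 112 = A + 4, so A = 110.
Conserve atomic number: 1 + 49 = Z + 2, so Z = 48.
Z = 48 is cadmium, so the species is ^110_48 Cd.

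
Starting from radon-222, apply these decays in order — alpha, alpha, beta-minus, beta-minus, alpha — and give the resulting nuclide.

Pb-210

Start: (A, Z) = (222, 86).
After α: (218, 84).
After α: (214, 82).
After β⁻: (214, 83).
After β⁻: (214, 84).
After α: (210, 82).
Z = 82 is lead.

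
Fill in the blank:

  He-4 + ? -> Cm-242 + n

Pu-239

Conserve mass number: 4 + A = 242 + 1, so A = 239.
Conserve atomic number: 2 + Z = 96 + 0, so Z = 94.
Z = 94 is plutonium, so the species is Pu-239.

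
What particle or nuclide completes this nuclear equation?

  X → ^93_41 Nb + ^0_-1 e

Conserve mass number: A = 93 + 0, so A = 93.
Conserve atomic number: Z = 41 − 1, so Z = 40.
Z = 40 is zirconium, so the species is ^93_40 Zr.

Zr-93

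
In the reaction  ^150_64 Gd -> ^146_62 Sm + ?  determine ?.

alpha particle

Conserve mass number: 150 = 146 + A, so A = 4.
Conserve atomic number: 64 = 62 + Z, so Z = 2.
A = 4 and Z = 2 is ^4_2 He — an alpha particle.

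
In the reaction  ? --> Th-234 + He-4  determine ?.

Conserve mass number: A = 234 + 4, so A = 238.
Conserve atomic number: Z = 90 + 2, so Z = 92.
Z = 92 is uranium, so the species is U-238.

U-238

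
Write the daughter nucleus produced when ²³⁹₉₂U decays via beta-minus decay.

Beta-minus decay: mass number changes by +0, atomic number by +1.
A: 239 = 239; Z: 92 + 1 = 93.
Z = 93 is neptunium, so the daughter is ²³⁹₉₃Np.

Np-239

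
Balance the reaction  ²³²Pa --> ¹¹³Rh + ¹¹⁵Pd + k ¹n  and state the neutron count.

Conserve mass number: 232 = 113 + 115 + k, so k = 232 − 228 = 4.
Check atomic number: 91 = 45 + 46 + 0 = 91. ✓

4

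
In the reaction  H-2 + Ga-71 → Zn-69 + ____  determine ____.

Conserve mass number: 2 + 71 = 69 + A, so A = 4.
Conserve atomic number: 1 + 31 = 30 + Z, so Z = 2.
A = 4 and Z = 2 is He-4 — an alpha particle.

alpha particle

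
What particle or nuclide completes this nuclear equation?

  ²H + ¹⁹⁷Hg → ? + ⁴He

Au-195

Conserve mass number: 2 + 197 = A + 4, so A = 195.
Conserve atomic number: 1 + 80 = Z + 2, so Z = 79.
Z = 79 is gold, so the species is ¹⁹⁵Au.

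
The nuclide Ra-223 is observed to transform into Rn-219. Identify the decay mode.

alpha decay

ΔA = 219 − 223 = -4; ΔZ = 86 − 88 = -2.
A drops by 4 and Z drops by 2 — the signature of alpha emission.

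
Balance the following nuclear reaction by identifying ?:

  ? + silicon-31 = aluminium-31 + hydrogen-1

Conserve mass number: A + 31 = 31 + 1, so A = 1.
Conserve atomic number: Z + 14 = 13 + 1, so Z = 0.
A = 1 and Z = 0 is neutron — a neutron.

neutron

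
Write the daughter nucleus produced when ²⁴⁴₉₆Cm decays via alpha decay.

Alpha decay: mass number changes by -4, atomic number by -2.
A: 244 − 4 = 240; Z: 96 − 2 = 94.
Z = 94 is plutonium, so the daughter is ²⁴⁰₉₄Pu.

Pu-240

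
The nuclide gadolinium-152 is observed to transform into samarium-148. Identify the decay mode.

alpha decay

ΔA = 148 − 152 = -4; ΔZ = 62 − 64 = -2.
A drops by 4 and Z drops by 2 — the signature of alpha emission.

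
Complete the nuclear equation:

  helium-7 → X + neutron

Conserve mass number: 7 = A + 1, so A = 6.
Conserve atomic number: 2 = Z + 0, so Z = 2.
Z = 2 is helium, so the species is helium-6.

He-6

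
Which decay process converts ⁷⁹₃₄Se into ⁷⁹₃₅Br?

beta-minus decay

ΔA = 79 − 79 = 0; ΔZ = 35 − 34 = +1.
A is unchanged and Z rises by 1 — a neutron has become a proton (β⁻ decay).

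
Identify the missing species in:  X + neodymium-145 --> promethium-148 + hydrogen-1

Conserve mass number: A + 145 = 148 + 1, so A = 4.
Conserve atomic number: Z + 60 = 61 + 1, so Z = 2.
A = 4 and Z = 2 is helium-4 — an alpha particle.

alpha particle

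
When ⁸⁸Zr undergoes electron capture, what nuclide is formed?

Y-88

Electron capture: mass number changes by +0, atomic number by -1.
A: 88 = 88; Z: 40 − 1 = 39.
Z = 39 is yttrium, so the daughter is ⁸⁸Y.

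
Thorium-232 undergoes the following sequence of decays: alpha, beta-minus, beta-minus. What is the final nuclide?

Th-228

Start: (A, Z) = (232, 90).
After α: (228, 88).
After β⁻: (228, 89).
After β⁻: (228, 90).
Z = 90 is thorium.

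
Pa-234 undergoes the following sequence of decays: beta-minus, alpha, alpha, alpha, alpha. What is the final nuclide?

Start: (A, Z) = (234, 91).
After β⁻: (234, 92).
After α: (230, 90).
After α: (226, 88).
After α: (222, 86).
After α: (218, 84).
Z = 84 is polonium.

Po-218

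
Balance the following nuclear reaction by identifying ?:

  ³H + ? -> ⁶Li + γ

He-3

Conserve mass number: 3 + A = 6 + 0, so A = 3.
Conserve atomic number: 1 + Z = 3 + 0, so Z = 2.
Z = 2 is helium, so the species is ³He.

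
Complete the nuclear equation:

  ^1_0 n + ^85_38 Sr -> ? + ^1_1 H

Conserve mass number: 1 + 85 = A + 1, so A = 85.
Conserve atomic number: 0 + 38 = Z + 1, so Z = 37.
Z = 37 is rubidium, so the species is ^85_37 Rb.

Rb-85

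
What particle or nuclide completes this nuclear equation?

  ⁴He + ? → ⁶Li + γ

Conserve mass number: 4 + A = 6 + 0, so A = 2.
Conserve atomic number: 2 + Z = 3 + 0, so Z = 1.
A = 2 and Z = 1 is ²H — a deuteron.

deuteron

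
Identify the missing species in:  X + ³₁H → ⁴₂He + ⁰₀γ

proton

Conserve mass number: A + 3 = 4 + 0, so A = 1.
Conserve atomic number: Z + 1 = 2 + 0, so Z = 1.
A = 1 and Z = 1 is ¹₁H — a proton.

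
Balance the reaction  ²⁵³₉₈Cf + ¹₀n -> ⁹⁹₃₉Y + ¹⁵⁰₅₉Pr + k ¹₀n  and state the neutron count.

Conserve mass number: 254 = 99 + 150 + k, so k = 254 − 249 = 5.
Check atomic number: 98 = 39 + 59 + 0 = 98. ✓

5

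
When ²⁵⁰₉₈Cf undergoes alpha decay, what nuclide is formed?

Cm-246

Alpha decay: mass number changes by -4, atomic number by -2.
A: 250 − 4 = 246; Z: 98 − 2 = 96.
Z = 96 is curium, so the daughter is ²⁴⁶₉₆Cm.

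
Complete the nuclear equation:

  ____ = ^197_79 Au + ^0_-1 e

Pt-197

Conserve mass number: A = 197 + 0, so A = 197.
Conserve atomic number: Z = 79 − 1, so Z = 78.
Z = 78 is platinum, so the species is ^197_78 Pt.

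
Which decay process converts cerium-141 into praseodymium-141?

ΔA = 141 − 141 = 0; ΔZ = 59 − 58 = +1.
A is unchanged and Z rises by 1 — a neutron has become a proton (β⁻ decay).

beta-minus decay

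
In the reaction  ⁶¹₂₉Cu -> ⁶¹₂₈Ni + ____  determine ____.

positron

Conserve mass number: 61 = 61 + A, so A = 0.
Conserve atomic number: 29 = 28 + Z, so Z = 1.
A = 0 and Z = 1 is ⁰₁e — a positron.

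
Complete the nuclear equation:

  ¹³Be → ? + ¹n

Conserve mass number: 13 = A + 1, so A = 12.
Conserve atomic number: 4 = Z + 0, so Z = 4.
Z = 4 is beryllium, so the species is ¹²Be.

Be-12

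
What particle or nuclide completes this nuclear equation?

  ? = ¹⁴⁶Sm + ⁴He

Conserve mass number: A = 146 + 4, so A = 150.
Conserve atomic number: Z = 62 + 2, so Z = 64.
Z = 64 is gadolinium, so the species is ¹⁵⁰Gd.

Gd-150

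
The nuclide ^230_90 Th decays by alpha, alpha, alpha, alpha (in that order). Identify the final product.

Pb-214

Start: (A, Z) = (230, 90).
After α: (226, 88).
After α: (222, 86).
After α: (218, 84).
After α: (214, 82).
Z = 82 is lead.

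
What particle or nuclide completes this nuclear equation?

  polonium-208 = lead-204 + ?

Conserve mass number: 208 = 204 + A, so A = 4.
Conserve atomic number: 84 = 82 + Z, so Z = 2.
A = 4 and Z = 2 is helium-4 — an alpha particle.

alpha particle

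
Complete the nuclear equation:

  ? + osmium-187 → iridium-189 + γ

Conserve mass number: A + 187 = 189 + 0, so A = 2.
Conserve atomic number: Z + 76 = 77 + 0, so Z = 1.
A = 2 and Z = 1 is hydrogen-2 — a deuteron.

deuteron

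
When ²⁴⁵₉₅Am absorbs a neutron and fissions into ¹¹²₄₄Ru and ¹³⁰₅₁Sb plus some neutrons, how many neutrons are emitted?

Conserve mass number: 246 = 112 + 130 + k, so k = 246 − 242 = 4.
Check atomic number: 95 = 44 + 51 + 0 = 95. ✓

4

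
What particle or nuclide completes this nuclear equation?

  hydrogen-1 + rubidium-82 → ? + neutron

Conserve mass number: 1 + 82 = A + 1, so A = 82.
Conserve atomic number: 1 + 37 = Z + 0, so Z = 38.
Z = 38 is strontium, so the species is strontium-82.

Sr-82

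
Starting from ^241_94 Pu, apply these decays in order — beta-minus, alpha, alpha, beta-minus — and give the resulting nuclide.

Start: (A, Z) = (241, 94).
After β⁻: (241, 95).
After α: (237, 93).
After α: (233, 91).
After β⁻: (233, 92).
Z = 92 is uranium.

U-233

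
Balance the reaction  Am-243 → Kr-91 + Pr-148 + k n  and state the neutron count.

4

Conserve mass number: 243 = 91 + 148 + k, so k = 243 − 239 = 4.
Check atomic number: 95 = 36 + 59 + 0 = 95. ✓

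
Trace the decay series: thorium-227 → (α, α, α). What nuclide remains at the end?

Start: (A, Z) = (227, 90).
After α: (223, 88).
After α: (219, 86).
After α: (215, 84).
Z = 84 is polonium.

Po-215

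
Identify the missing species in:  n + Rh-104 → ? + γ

Conserve mass number: 1 + 104 = A + 0, so A = 105.
Conserve atomic number: 0 + 45 = Z + 0, so Z = 45.
Z = 45 is rhodium, so the species is Rh-105.

Rh-105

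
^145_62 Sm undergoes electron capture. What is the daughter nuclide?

Pm-145

Electron capture: mass number changes by +0, atomic number by -1.
A: 145 = 145; Z: 62 − 1 = 61.
Z = 61 is promethium, so the daughter is ^145_61 Pm.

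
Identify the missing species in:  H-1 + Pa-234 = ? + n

Conserve mass number: 1 + 234 = A + 1, so A = 234.
Conserve atomic number: 1 + 91 = Z + 0, so Z = 92.
Z = 92 is uranium, so the species is U-234.

U-234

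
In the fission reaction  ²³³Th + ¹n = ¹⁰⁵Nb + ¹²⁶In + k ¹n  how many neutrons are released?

Conserve mass number: 234 = 105 + 126 + k, so k = 234 − 231 = 3.
Check atomic number: 90 = 41 + 49 + 0 = 90. ✓

3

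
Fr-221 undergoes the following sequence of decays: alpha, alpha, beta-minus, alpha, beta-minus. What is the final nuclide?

Bi-209

Start: (A, Z) = (221, 87).
After α: (217, 85).
After α: (213, 83).
After β⁻: (213, 84).
After α: (209, 82).
After β⁻: (209, 83).
Z = 83 is bismuth.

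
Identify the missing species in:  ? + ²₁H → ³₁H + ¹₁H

deuteron

Conserve mass number: A + 2 = 3 + 1, so A = 2.
Conserve atomic number: Z + 1 = 1 + 1, so Z = 1.
A = 2 and Z = 1 is ²₁H — a deuteron.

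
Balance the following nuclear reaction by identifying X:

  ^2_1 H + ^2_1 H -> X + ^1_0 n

He-3

Conserve mass number: 2 + 2 = A + 1, so A = 3.
Conserve atomic number: 1 + 1 = Z + 0, so Z = 2.
Z = 2 is helium, so the species is ^3_2 He.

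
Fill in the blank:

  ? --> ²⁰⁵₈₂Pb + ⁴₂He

Conserve mass number: A = 205 + 4, so A = 209.
Conserve atomic number: Z = 82 + 2, so Z = 84.
Z = 84 is polonium, so the species is ²⁰⁹₈₄Po.

Po-209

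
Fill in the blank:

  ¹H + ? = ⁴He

triton

Conserve mass number: 1 + A = 4, so A = 3.
Conserve atomic number: 1 + Z = 2, so Z = 1.
A = 3 and Z = 1 is ³H — a triton.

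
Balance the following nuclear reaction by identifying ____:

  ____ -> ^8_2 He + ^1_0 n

Conserve mass number: A = 8 + 1, so A = 9.
Conserve atomic number: Z = 2 + 0, so Z = 2.
Z = 2 is helium, so the species is ^9_2 He.

He-9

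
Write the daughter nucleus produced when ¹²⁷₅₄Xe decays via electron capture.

Electron capture: mass number changes by +0, atomic number by -1.
A: 127 = 127; Z: 54 − 1 = 53.
Z = 53 is iodine, so the daughter is ¹²⁷₅₃I.

I-127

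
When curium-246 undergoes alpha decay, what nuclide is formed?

Alpha decay: mass number changes by -4, atomic number by -2.
A: 246 − 4 = 242; Z: 96 − 2 = 94.
Z = 94 is plutonium, so the daughter is plutonium-242.

Pu-242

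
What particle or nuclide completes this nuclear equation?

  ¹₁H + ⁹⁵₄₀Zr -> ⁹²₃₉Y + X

alpha particle

Conserve mass number: 1 + 95 = 92 + A, so A = 4.
Conserve atomic number: 1 + 40 = 39 + Z, so Z = 2.
A = 4 and Z = 2 is ⁴₂He — an alpha particle.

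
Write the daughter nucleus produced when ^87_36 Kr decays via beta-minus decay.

Rb-87

Beta-minus decay: mass number changes by +0, atomic number by +1.
A: 87 = 87; Z: 36 + 1 = 37.
Z = 37 is rubidium, so the daughter is ^87_37 Rb.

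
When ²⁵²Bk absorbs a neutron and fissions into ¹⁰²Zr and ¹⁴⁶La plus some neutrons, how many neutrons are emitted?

Conserve mass number: 253 = 102 + 146 + k, so k = 253 − 248 = 5.
Check atomic number: 97 = 40 + 57 + 0 = 97. ✓

5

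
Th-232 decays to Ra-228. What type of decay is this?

ΔA = 228 − 232 = -4; ΔZ = 88 − 90 = -2.
A drops by 4 and Z drops by 2 — the signature of alpha emission.

alpha decay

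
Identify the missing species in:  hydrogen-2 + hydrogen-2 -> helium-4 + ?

gamma ray

Conserve mass number: 2 + 2 = 4 + A, so A = 0.
Conserve atomic number: 1 + 1 = 2 + Z, so Z = 0.
A = 0 and Z = 0 is γ — a gamma ray.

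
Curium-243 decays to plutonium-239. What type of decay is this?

alpha decay

ΔA = 239 − 243 = -4; ΔZ = 94 − 96 = -2.
A drops by 4 and Z drops by 2 — the signature of alpha emission.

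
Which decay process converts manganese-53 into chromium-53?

ΔA = 53 − 53 = 0; ΔZ = 24 − 25 = -1.
A is unchanged and Z drops by 1 — a proton has become a neutron (β⁺ emission or electron capture).

beta-plus decay or electron capture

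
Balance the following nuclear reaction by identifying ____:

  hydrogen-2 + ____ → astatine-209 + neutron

Conserve mass number: 2 + A = 209 + 1, so A = 208.
Conserve atomic number: 1 + Z = 85 + 0, so Z = 84.
Z = 84 is polonium, so the species is polonium-208.

Po-208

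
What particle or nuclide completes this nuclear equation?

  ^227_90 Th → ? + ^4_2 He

Conserve mass number: 227 = A + 4, so A = 223.
Conserve atomic number: 90 = Z + 2, so Z = 88.
Z = 88 is radium, so the species is ^223_88 Ra.

Ra-223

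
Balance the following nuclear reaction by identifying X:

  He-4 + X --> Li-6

deuteron

Conserve mass number: 4 + A = 6, so A = 2.
Conserve atomic number: 2 + Z = 3, so Z = 1.
A = 2 and Z = 1 is H-2 — a deuteron.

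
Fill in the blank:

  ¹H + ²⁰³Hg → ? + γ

Tl-204

Conserve mass number: 1 + 203 = A + 0, so A = 204.
Conserve atomic number: 1 + 80 = Z + 0, so Z = 81.
Z = 81 is thallium, so the species is ²⁰⁴Tl.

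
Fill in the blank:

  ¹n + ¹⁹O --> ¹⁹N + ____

proton

Conserve mass number: 1 + 19 = 19 + A, so A = 1.
Conserve atomic number: 0 + 8 = 7 + Z, so Z = 1.
A = 1 and Z = 1 is ¹H — a proton.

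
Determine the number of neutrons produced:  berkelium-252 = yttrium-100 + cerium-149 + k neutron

3

Conserve mass number: 252 = 100 + 149 + k, so k = 252 − 249 = 3.
Check atomic number: 97 = 39 + 58 + 0 = 97. ✓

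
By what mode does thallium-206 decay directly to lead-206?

beta-minus decay

ΔA = 206 − 206 = 0; ΔZ = 82 − 81 = +1.
A is unchanged and Z rises by 1 — a neutron has become a proton (β⁻ decay).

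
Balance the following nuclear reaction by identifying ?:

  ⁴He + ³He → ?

Be-7

Conserve mass number: 4 + 3 = A, so A = 7.
Conserve atomic number: 2 + 2 = Z, so Z = 4.
Z = 4 is beryllium, so the species is ⁷Be.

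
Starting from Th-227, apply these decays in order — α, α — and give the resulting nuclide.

Start: (A, Z) = (227, 90).
After α: (223, 88).
After α: (219, 86).
Z = 86 is radon.

Rn-219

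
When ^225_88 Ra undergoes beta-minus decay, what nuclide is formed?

Ac-225

Beta-minus decay: mass number changes by +0, atomic number by +1.
A: 225 = 225; Z: 88 + 1 = 89.
Z = 89 is actinium, so the daughter is ^225_89 Ac.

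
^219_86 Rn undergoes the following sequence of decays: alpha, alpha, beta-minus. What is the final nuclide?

Start: (A, Z) = (219, 86).
After α: (215, 84).
After α: (211, 82).
After β⁻: (211, 83).
Z = 83 is bismuth.

Bi-211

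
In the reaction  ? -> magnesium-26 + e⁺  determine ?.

Al-26

Conserve mass number: A = 26 + 0, so A = 26.
Conserve atomic number: Z = 12 + 1, so Z = 13.
Z = 13 is aluminium, so the species is aluminium-26.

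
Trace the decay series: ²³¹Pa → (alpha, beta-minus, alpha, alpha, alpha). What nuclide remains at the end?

Start: (A, Z) = (231, 91).
After α: (227, 89).
After β⁻: (227, 90).
After α: (223, 88).
After α: (219, 86).
After α: (215, 84).
Z = 84 is polonium.

Po-215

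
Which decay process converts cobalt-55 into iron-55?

ΔA = 55 − 55 = 0; ΔZ = 26 − 27 = -1.
A is unchanged and Z drops by 1 — a proton has become a neutron (β⁺ emission or electron capture).

beta-plus decay or electron capture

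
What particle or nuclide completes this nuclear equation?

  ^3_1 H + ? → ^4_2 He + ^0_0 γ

proton

Conserve mass number: 3 + A = 4 + 0, so A = 1.
Conserve atomic number: 1 + Z = 2 + 0, so Z = 1.
A = 1 and Z = 1 is ^1_1 H — a proton.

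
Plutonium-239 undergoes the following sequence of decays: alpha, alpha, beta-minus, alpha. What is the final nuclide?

Ac-227

Start: (A, Z) = (239, 94).
After α: (235, 92).
After α: (231, 90).
After β⁻: (231, 91).
After α: (227, 89).
Z = 89 is actinium.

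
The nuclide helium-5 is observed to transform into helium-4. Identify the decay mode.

neutron emission

ΔA = 4 − 5 = -1; ΔZ = 2 − 2 = +0.
A drops by 1 with Z unchanged — a neutron was emitted.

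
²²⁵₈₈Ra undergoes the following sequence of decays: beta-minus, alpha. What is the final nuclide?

Fr-221

Start: (A, Z) = (225, 88).
After β⁻: (225, 89).
After α: (221, 87).
Z = 87 is francium.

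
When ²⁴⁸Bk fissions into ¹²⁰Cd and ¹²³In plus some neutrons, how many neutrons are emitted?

5

Conserve mass number: 248 = 120 + 123 + k, so k = 248 − 243 = 5.
Check atomic number: 97 = 48 + 49 + 0 = 97. ✓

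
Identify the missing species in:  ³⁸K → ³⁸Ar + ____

Conserve mass number: 38 = 38 + A, so A = 0.
Conserve atomic number: 19 = 18 + Z, so Z = 1.
A = 0 and Z = 1 is e⁺ — a positron.

positron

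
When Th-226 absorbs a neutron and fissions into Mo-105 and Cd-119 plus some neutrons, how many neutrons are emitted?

3

Conserve mass number: 227 = 105 + 119 + k, so k = 227 − 224 = 3.
Check atomic number: 90 = 42 + 48 + 0 = 90. ✓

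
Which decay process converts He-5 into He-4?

neutron emission

ΔA = 4 − 5 = -1; ΔZ = 2 − 2 = +0.
A drops by 1 with Z unchanged — a neutron was emitted.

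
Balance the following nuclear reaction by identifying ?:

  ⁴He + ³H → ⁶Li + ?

Conserve mass number: 4 + 3 = 6 + A, so A = 1.
Conserve atomic number: 2 + 1 = 3 + Z, so Z = 0.
A = 1 and Z = 0 is ¹n — a neutron.

neutron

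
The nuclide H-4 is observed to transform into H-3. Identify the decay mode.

ΔA = 3 − 4 = -1; ΔZ = 1 − 1 = +0.
A drops by 1 with Z unchanged — a neutron was emitted.

neutron emission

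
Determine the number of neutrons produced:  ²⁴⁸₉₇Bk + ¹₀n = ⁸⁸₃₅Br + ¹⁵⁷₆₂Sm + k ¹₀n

4

Conserve mass number: 249 = 88 + 157 + k, so k = 249 − 245 = 4.
Check atomic number: 97 = 35 + 62 + 0 = 97. ✓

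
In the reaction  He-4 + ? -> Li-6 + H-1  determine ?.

He-3

Conserve mass number: 4 + A = 6 + 1, so A = 3.
Conserve atomic number: 2 + Z = 3 + 1, so Z = 2.
Z = 2 is helium, so the species is He-3.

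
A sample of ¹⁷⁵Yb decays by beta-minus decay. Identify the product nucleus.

Lu-175

Beta-minus decay: mass number changes by +0, atomic number by +1.
A: 175 = 175; Z: 70 + 1 = 71.
Z = 71 is lutetium, so the daughter is ¹⁷⁵Lu.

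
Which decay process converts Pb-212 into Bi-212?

ΔA = 212 − 212 = 0; ΔZ = 83 − 82 = +1.
A is unchanged and Z rises by 1 — a neutron has become a proton (β⁻ decay).

beta-minus decay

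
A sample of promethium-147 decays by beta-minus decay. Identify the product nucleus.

Beta-minus decay: mass number changes by +0, atomic number by +1.
A: 147 = 147; Z: 61 + 1 = 62.
Z = 62 is samarium, so the daughter is samarium-147.

Sm-147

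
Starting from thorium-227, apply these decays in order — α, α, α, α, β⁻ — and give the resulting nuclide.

Start: (A, Z) = (227, 90).
After α: (223, 88).
After α: (219, 86).
After α: (215, 84).
After α: (211, 82).
After β⁻: (211, 83).
Z = 83 is bismuth.

Bi-211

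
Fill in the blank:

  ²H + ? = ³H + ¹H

deuteron

Conserve mass number: 2 + A = 3 + 1, so A = 2.
Conserve atomic number: 1 + Z = 1 + 1, so Z = 1.
A = 2 and Z = 1 is ²H — a deuteron.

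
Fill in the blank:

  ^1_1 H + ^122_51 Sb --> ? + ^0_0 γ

Te-123

Conserve mass number: 1 + 122 = A + 0, so A = 123.
Conserve atomic number: 1 + 51 = Z + 0, so Z = 52.
Z = 52 is tellurium, so the species is ^123_52 Te.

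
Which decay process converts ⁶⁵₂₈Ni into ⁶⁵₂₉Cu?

beta-minus decay

ΔA = 65 − 65 = 0; ΔZ = 29 − 28 = +1.
A is unchanged and Z rises by 1 — a neutron has become a proton (β⁻ decay).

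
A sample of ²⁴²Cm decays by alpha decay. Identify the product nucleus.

Alpha decay: mass number changes by -4, atomic number by -2.
A: 242 − 4 = 238; Z: 96 − 2 = 94.
Z = 94 is plutonium, so the daughter is ²³⁸Pu.

Pu-238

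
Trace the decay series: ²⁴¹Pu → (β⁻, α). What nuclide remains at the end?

Start: (A, Z) = (241, 94).
After β⁻: (241, 95).
After α: (237, 93).
Z = 93 is neptunium.

Np-237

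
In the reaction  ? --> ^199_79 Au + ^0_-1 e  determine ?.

Pt-199

Conserve mass number: A = 199 + 0, so A = 199.
Conserve atomic number: Z = 79 − 1, so Z = 78.
Z = 78 is platinum, so the species is ^199_78 Pt.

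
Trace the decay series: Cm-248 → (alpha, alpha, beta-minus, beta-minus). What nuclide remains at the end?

Start: (A, Z) = (248, 96).
After α: (244, 94).
After α: (240, 92).
After β⁻: (240, 93).
After β⁻: (240, 94).
Z = 94 is plutonium.

Pu-240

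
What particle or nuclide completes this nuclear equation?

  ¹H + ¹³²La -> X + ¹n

Conserve mass number: 1 + 132 = A + 1, so A = 132.
Conserve atomic number: 1 + 57 = Z + 0, so Z = 58.
Z = 58 is cerium, so the species is ¹³²Ce.

Ce-132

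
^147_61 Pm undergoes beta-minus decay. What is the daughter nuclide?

Sm-147

Beta-minus decay: mass number changes by +0, atomic number by +1.
A: 147 = 147; Z: 61 + 1 = 62.
Z = 62 is samarium, so the daughter is ^147_62 Sm.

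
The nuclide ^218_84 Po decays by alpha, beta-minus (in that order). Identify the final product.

Bi-214

Start: (A, Z) = (218, 84).
After α: (214, 82).
After β⁻: (214, 83).
Z = 83 is bismuth.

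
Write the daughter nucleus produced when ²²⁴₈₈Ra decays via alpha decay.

Alpha decay: mass number changes by -4, atomic number by -2.
A: 224 − 4 = 220; Z: 88 − 2 = 86.
Z = 86 is radon, so the daughter is ²²⁰₈₆Rn.

Rn-220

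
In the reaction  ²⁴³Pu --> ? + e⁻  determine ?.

Conserve mass number: 243 = A + 0, so A = 243.
Conserve atomic number: 94 = Z − 1, so Z = 95.
Z = 95 is americium, so the species is ²⁴³Am.

Am-243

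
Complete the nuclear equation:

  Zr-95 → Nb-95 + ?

Conserve mass number: 95 = 95 + A, so A = 0.
Conserve atomic number: 40 = 41 + Z, so Z = -1.
A = 0 and Z = -1 is e⁻ — a beta-minus particle.

beta-minus particle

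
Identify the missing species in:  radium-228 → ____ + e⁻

Ac-228

Conserve mass number: 228 = A + 0, so A = 228.
Conserve atomic number: 88 = Z − 1, so Z = 89.
Z = 89 is actinium, so the species is actinium-228.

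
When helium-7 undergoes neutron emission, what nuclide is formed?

Neutron emission: mass number changes by -1, atomic number by +0.
A: 7 − 1 = 6; Z: 2 = 2.
Z = 2 is helium, so the daughter is helium-6.

He-6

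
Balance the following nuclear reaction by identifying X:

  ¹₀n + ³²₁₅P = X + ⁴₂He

Al-29

Conserve mass number: 1 + 32 = A + 4, so A = 29.
Conserve atomic number: 0 + 15 = Z + 2, so Z = 13.
Z = 13 is aluminium, so the species is ²⁹₁₃Al.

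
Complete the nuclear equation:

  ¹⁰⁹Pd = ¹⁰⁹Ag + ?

beta-minus particle

Conserve mass number: 109 = 109 + A, so A = 0.
Conserve atomic number: 46 = 47 + Z, so Z = -1.
A = 0 and Z = -1 is e⁻ — a beta-minus particle.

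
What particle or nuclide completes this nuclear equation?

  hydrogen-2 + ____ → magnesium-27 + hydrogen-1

Mg-26

Conserve mass number: 2 + A = 27 + 1, so A = 26.
Conserve atomic number: 1 + Z = 12 + 1, so Z = 12.
Z = 12 is magnesium, so the species is magnesium-26.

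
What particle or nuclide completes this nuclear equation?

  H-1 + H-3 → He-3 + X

neutron

Conserve mass number: 1 + 3 = 3 + A, so A = 1.
Conserve atomic number: 1 + 1 = 2 + Z, so Z = 0.
A = 1 and Z = 0 is n — a neutron.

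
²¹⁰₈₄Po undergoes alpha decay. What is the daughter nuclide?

Alpha decay: mass number changes by -4, atomic number by -2.
A: 210 − 4 = 206; Z: 84 − 2 = 82.
Z = 82 is lead, so the daughter is ²⁰⁶₈₂Pb.

Pb-206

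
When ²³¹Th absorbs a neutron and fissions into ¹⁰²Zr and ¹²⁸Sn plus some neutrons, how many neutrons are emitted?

Conserve mass number: 232 = 102 + 128 + k, so k = 232 − 230 = 2.
Check atomic number: 90 = 40 + 50 + 0 = 90. ✓

2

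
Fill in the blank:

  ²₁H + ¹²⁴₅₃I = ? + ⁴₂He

Conserve mass number: 2 + 124 = A + 4, so A = 122.
Conserve atomic number: 1 + 53 = Z + 2, so Z = 52.
Z = 52 is tellurium, so the species is ¹²²₅₂Te.

Te-122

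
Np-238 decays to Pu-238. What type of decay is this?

beta-minus decay

ΔA = 238 − 238 = 0; ΔZ = 94 − 93 = +1.
A is unchanged and Z rises by 1 — a neutron has become a proton (β⁻ decay).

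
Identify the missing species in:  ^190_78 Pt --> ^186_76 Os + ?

alpha particle

Conserve mass number: 190 = 186 + A, so A = 4.
Conserve atomic number: 78 = 76 + Z, so Z = 2.
A = 4 and Z = 2 is ^4_2 He — an alpha particle.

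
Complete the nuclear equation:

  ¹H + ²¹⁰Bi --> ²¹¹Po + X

Conserve mass number: 1 + 210 = 211 + A, so A = 0.
Conserve atomic number: 1 + 83 = 84 + Z, so Z = 0.
A = 0 and Z = 0 is γ — a gamma ray.

gamma ray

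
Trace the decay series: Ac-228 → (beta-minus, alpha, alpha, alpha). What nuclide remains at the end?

Po-216

Start: (A, Z) = (228, 89).
After β⁻: (228, 90).
After α: (224, 88).
After α: (220, 86).
After α: (216, 84).
Z = 84 is polonium.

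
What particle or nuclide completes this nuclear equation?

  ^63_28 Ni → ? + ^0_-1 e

Conserve mass number: 63 = A + 0, so A = 63.
Conserve atomic number: 28 = Z − 1, so Z = 29.
Z = 29 is copper, so the species is ^63_29 Cu.

Cu-63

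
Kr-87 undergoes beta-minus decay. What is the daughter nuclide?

Rb-87

Beta-minus decay: mass number changes by +0, atomic number by +1.
A: 87 = 87; Z: 36 + 1 = 37.
Z = 37 is rubidium, so the daughter is Rb-87.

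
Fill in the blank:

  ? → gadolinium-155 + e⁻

Eu-155

Conserve mass number: A = 155 + 0, so A = 155.
Conserve atomic number: Z = 64 − 1, so Z = 63.
Z = 63 is europium, so the species is europium-155.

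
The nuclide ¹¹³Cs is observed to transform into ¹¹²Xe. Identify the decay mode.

ΔA = 112 − 113 = -1; ΔZ = 54 − 55 = -1.
A drops by 1 and Z drops by 1 — a proton was emitted.

proton emission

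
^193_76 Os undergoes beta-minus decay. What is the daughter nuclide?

Beta-minus decay: mass number changes by +0, atomic number by +1.
A: 193 = 193; Z: 76 + 1 = 77.
Z = 77 is iridium, so the daughter is ^193_77 Ir.

Ir-193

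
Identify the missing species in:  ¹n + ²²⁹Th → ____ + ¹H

Ac-229

Conserve mass number: 1 + 229 = A + 1, so A = 229.
Conserve atomic number: 0 + 90 = Z + 1, so Z = 89.
Z = 89 is actinium, so the species is ²²⁹Ac.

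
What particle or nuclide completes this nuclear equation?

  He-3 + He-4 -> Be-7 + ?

Conserve mass number: 3 + 4 = 7 + A, so A = 0.
Conserve atomic number: 2 + 2 = 4 + Z, so Z = 0.
A = 0 and Z = 0 is γ — a gamma ray.

gamma ray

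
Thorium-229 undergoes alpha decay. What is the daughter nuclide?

Ra-225

Alpha decay: mass number changes by -4, atomic number by -2.
A: 229 − 4 = 225; Z: 90 − 2 = 88.
Z = 88 is radium, so the daughter is radium-225.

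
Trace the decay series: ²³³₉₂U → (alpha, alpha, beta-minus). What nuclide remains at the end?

Start: (A, Z) = (233, 92).
After α: (229, 90).
After α: (225, 88).
After β⁻: (225, 89).
Z = 89 is actinium.

Ac-225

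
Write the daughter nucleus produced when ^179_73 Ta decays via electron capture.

Electron capture: mass number changes by +0, atomic number by -1.
A: 179 = 179; Z: 73 − 1 = 72.
Z = 72 is hafnium, so the daughter is ^179_72 Hf.

Hf-179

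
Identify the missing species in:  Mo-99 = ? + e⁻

Conserve mass number: 99 = A + 0, so A = 99.
Conserve atomic number: 42 = Z − 1, so Z = 43.
Z = 43 is technetium, so the species is Tc-99.

Tc-99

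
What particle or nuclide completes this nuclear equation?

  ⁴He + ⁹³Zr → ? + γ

Conserve mass number: 4 + 93 = A + 0, so A = 97.
Conserve atomic number: 2 + 40 = Z + 0, so Z = 42.
Z = 42 is molybdenum, so the species is ⁹⁷Mo.

Mo-97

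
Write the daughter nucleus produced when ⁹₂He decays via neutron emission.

He-8

Neutron emission: mass number changes by -1, atomic number by +0.
A: 9 − 1 = 8; Z: 2 = 2.
Z = 2 is helium, so the daughter is ⁸₂He.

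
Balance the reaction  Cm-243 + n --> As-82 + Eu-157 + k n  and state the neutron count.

Conserve mass number: 244 = 82 + 157 + k, so k = 244 − 239 = 5.
Check atomic number: 96 = 33 + 63 + 0 = 96. ✓

5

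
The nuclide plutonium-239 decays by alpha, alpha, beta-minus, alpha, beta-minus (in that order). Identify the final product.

Start: (A, Z) = (239, 94).
After α: (235, 92).
After α: (231, 90).
After β⁻: (231, 91).
After α: (227, 89).
After β⁻: (227, 90).
Z = 90 is thorium.

Th-227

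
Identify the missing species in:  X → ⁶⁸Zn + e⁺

Ga-68

Conserve mass number: A = 68 + 0, so A = 68.
Conserve atomic number: Z = 30 + 1, so Z = 31.
Z = 31 is gallium, so the species is ⁶⁸Ga.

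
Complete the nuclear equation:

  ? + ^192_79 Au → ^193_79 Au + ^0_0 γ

neutron

Conserve mass number: A + 192 = 193 + 0, so A = 1.
Conserve atomic number: Z + 79 = 79 + 0, so Z = 0.
A = 1 and Z = 0 is ^1_0 n — a neutron.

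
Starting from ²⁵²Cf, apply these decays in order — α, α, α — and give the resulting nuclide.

Start: (A, Z) = (252, 98).
After α: (248, 96).
After α: (244, 94).
After α: (240, 92).
Z = 92 is uranium.

U-240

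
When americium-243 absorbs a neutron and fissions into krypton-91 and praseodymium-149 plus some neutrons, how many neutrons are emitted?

4

Conserve mass number: 244 = 91 + 149 + k, so k = 244 − 240 = 4.
Check atomic number: 95 = 36 + 59 + 0 = 95. ✓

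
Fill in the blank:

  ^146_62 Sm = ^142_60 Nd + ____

Conserve mass number: 146 = 142 + A, so A = 4.
Conserve atomic number: 62 = 60 + Z, so Z = 2.
A = 4 and Z = 2 is ^4_2 He — an alpha particle.

alpha particle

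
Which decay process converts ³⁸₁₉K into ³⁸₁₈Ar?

ΔA = 38 − 38 = 0; ΔZ = 18 − 19 = -1.
A is unchanged and Z drops by 1 — a proton has become a neutron (β⁺ emission or electron capture).

beta-plus decay or electron capture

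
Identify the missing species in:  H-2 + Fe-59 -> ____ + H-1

Fe-60

Conserve mass number: 2 + 59 = A + 1, so A = 60.
Conserve atomic number: 1 + 26 = Z + 1, so Z = 26.
Z = 26 is iron, so the species is Fe-60.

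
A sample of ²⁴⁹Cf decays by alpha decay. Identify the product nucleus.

Cm-245

Alpha decay: mass number changes by -4, atomic number by -2.
A: 249 − 4 = 245; Z: 98 − 2 = 96.
Z = 96 is curium, so the daughter is ²⁴⁵Cm.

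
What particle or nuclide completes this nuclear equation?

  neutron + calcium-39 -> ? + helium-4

Conserve mass number: 1 + 39 = A + 4, so A = 36.
Conserve atomic number: 0 + 20 = Z + 2, so Z = 18.
Z = 18 is argon, so the species is argon-36.

Ar-36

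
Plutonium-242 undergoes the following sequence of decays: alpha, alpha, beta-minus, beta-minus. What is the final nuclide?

Start: (A, Z) = (242, 94).
After α: (238, 92).
After α: (234, 90).
After β⁻: (234, 91).
After β⁻: (234, 92).
Z = 92 is uranium.

U-234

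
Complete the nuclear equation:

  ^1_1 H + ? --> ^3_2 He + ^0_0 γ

Conserve mass number: 1 + A = 3 + 0, so A = 2.
Conserve atomic number: 1 + Z = 2 + 0, so Z = 1.
A = 2 and Z = 1 is ^2_1 H — a deuteron.

deuteron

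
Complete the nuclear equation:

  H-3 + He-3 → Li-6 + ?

gamma ray

Conserve mass number: 3 + 3 = 6 + A, so A = 0.
Conserve atomic number: 1 + 2 = 3 + Z, so Z = 0.
A = 0 and Z = 0 is γ — a gamma ray.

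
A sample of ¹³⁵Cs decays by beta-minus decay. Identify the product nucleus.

Beta-minus decay: mass number changes by +0, atomic number by +1.
A: 135 = 135; Z: 55 + 1 = 56.
Z = 56 is barium, so the daughter is ¹³⁵Ba.

Ba-135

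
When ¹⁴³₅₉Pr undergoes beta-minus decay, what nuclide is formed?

Nd-143

Beta-minus decay: mass number changes by +0, atomic number by +1.
A: 143 = 143; Z: 59 + 1 = 60.
Z = 60 is neodymium, so the daughter is ¹⁴³₆₀Nd.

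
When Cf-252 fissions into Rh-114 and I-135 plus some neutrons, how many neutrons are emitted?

Conserve mass number: 252 = 114 + 135 + k, so k = 252 − 249 = 3.
Check atomic number: 98 = 45 + 53 + 0 = 98. ✓

3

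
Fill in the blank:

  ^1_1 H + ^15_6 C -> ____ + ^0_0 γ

Conserve mass number: 1 + 15 = A + 0, so A = 16.
Conserve atomic number: 1 + 6 = Z + 0, so Z = 7.
Z = 7 is nitrogen, so the species is ^16_7 N.

N-16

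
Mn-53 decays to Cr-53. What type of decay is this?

ΔA = 53 − 53 = 0; ΔZ = 24 − 25 = -1.
A is unchanged and Z drops by 1 — a proton has become a neutron (β⁺ emission or electron capture).

beta-plus decay or electron capture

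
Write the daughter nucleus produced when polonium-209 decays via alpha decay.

Pb-205

Alpha decay: mass number changes by -4, atomic number by -2.
A: 209 − 4 = 205; Z: 84 − 2 = 82.
Z = 82 is lead, so the daughter is lead-205.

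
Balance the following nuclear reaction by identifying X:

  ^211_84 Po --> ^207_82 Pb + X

alpha particle

Conserve mass number: 211 = 207 + A, so A = 4.
Conserve atomic number: 84 = 82 + Z, so Z = 2.
A = 4 and Z = 2 is ^4_2 He — an alpha particle.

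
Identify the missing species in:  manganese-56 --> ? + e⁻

Fe-56

Conserve mass number: 56 = A + 0, so A = 56.
Conserve atomic number: 25 = Z − 1, so Z = 26.
Z = 26 is iron, so the species is iron-56.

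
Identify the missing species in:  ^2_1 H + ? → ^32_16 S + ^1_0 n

P-31

Conserve mass number: 2 + A = 32 + 1, so A = 31.
Conserve atomic number: 1 + Z = 16 + 0, so Z = 15.
Z = 15 is phosphorus, so the species is ^31_15 P.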